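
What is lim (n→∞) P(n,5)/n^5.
P(n,5) = n(n-1)···(n-4) ≈ n^5 for large n. Limit = 1.
Final answer: 1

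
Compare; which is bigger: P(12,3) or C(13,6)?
C(13,6)

Working:
P(12,3)=1,320, C(13,6)=1,716.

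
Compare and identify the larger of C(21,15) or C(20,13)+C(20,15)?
C(21,15)=54,264; C(20,13)+C(20,15)=77,520+15,504=93,024.
Final answer: C(20,13)+C(20,15)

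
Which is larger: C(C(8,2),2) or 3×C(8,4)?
C(C(8,2),2)

C(C(8,2),2)=378, 3×C(8,4)=210.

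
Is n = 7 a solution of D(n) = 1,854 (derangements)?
D(7) = (7-1)·[D(6) + D(5)] = 6·[265 + 44] = 1,854, which equals 1,854.
Final answer: Yes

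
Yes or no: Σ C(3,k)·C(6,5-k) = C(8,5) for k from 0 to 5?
Vandermonde's identity gives C(9,5) = 126; RHS C(8,5) = 56.
Final answer: No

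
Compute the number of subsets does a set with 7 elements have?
128

Each element can be included or excluded: 2^7 = 128.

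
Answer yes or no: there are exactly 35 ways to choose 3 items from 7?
Yes

Reasoning: C(7,3) = 35.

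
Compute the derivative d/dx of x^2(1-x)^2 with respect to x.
2x^1(1-x)^2 - 2x^2(1-x)^1

Reasoning: Product rule: 2x^{1}(1-x)^{2} + x^2·(-2)(1-x)^{1}.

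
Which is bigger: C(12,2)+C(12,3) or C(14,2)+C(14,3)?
First=286, Second=455.
Final answer: C(14,2)+C(14,3)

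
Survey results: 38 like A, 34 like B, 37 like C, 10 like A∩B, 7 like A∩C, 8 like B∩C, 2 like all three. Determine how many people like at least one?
86

Working:
|A∪B∪C| = 38+34+37-10-7-8+2 = 86.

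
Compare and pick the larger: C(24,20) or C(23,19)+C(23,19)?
C(24,20)=10,626; C(23,19)+C(23,19)=8,855+8,855=17,710.
Final answer: C(23,19)+C(23,19)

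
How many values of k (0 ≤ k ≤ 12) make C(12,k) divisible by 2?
Checking C(12,k) mod 2 for k = 0..12: divisible at k = 1, 2, 3, 5, 6, 7, 9, 10, 11. That's 9 values.
Final answer: 9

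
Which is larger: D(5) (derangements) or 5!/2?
5!/2
D(5) = (5-1)·[D(4) + D(3)] = 4·[9 + 2] = 44; 5!/2 = 120/2 = 60.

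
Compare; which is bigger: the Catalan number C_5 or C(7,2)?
C_5

Reasoning: C_5 = C(10,5)/(5+1) = 252/6 = 42; C(7,2) = 21.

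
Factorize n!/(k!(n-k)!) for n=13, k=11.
C(13,11) = 78
This is the binomial coefficient C(13,11) = 78.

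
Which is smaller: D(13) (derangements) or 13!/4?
13!/4

Working:
D(13) = (13-1)·[D(12) + D(11)] = 12·[176,214,841 + 14,684,570] = 2,290,792,932; 13!/4 = 6,227,020,800/4 = 1,556,755,200.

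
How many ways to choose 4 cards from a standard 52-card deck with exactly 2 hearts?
57,798

Explanation: 13 hearts and 39 non-hearts: C(13,2) × C(39,2) = 78 × 741 = 57,798.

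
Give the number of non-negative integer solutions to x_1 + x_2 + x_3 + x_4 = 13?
C(13+4-1, 4-1) = 560.
Final answer: 560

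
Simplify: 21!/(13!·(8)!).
203,490

Reasoning: This is C(21,13) = 203,490.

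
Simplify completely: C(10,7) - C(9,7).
C(10,7) - C(9,7) = C(9,6) = 84.
Final answer: 84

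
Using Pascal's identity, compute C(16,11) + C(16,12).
6,188

Explanation: C(16,11) + C(16,12) = C(17,12) = 6,188.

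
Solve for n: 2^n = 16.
2^4 = 16, so n = 4.

Answer: 4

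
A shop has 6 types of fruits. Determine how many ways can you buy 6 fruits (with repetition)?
Stars and bars: C(6+6-1, 6) = C(11, 6) = 462.

Answer: 462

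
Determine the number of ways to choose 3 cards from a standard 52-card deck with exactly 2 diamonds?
3,042
13 diamonds and 39 non-diamonds: C(13,2) × C(39,1) = 78 × 39 = 3,042.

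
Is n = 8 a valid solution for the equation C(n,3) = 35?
No

Working:
C(8,3) = 8·7·6/3! = 336/6 = 56, which does not equal 35.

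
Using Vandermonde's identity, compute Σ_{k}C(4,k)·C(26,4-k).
27,405
= C(4+26,4) = C(30,4) = 27,405.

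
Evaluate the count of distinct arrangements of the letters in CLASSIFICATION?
Word has 14 letters (C=2, L=1, A=2, S=2, I=3, F=1, T=1, O=1, N=1). Arrangements: 14!/Π(k!) = 1,816,214,400.

Answer: 1,816,214,400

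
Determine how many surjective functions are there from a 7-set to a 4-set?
8,400

Onto functions = 4! × S(7,4)
First compute S(7,4) via recurrence:
Using the Stirling recurrence: S(n,k) = k·S(n-1,k) + S(n-1,k-1)
S(7,4) = 4·S(6,4) + S(6,3)
         = 4·65 + 90
         = 260 + 90
         = 350
Then: 24 × 350 = 8,400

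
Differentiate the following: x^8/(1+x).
(8x^7(1+x) - x^8)/(1+x)²

Quotient rule: [8x^{7}(1+x) - x^8]/(1+x)².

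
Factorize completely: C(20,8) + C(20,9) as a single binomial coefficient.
C(21,9)

Explanation: By Pascal's identity: C(20,8) + C(20,9) = C(21,9) = 293,930.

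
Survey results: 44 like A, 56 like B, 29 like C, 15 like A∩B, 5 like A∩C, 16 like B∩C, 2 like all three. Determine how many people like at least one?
|A∪B∪C| = 44+56+29-15-5-16+2 = 95.
Final answer: 95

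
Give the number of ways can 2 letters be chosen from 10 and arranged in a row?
90

Working:
P(10,2) = 10!/(10-2)! = 90.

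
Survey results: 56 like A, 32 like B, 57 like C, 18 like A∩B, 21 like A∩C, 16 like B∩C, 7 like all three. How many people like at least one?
97

Solution: |A∪B∪C| = 56+32+57-18-21-16+7 = 97.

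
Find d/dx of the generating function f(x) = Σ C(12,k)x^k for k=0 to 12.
Σ k·C(12,k)x^(k-1) for k=1 to 12

Explanation: Term-by-term differentiation gives Σ k·C(12,k)x^{k-1} for k=1 to 12.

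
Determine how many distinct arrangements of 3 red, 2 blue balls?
Multinomial: 5!/(3! × 2!) = 10.

Answer: 10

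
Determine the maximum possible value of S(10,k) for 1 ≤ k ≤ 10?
42,525

Working:
Row S(10,k) for k = 1..10 (via S(n,k) = k·S(n−1,k) + S(n−1,k−1)): 1, 511, 9,330, 34,105, 42,525, 22,827, 5,880, 750, 45, 1. The row is unimodal; maximum at k = 5: 42,525.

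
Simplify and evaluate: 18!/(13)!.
1,028,160

This equals 18×17×...×14 = 1,028,160.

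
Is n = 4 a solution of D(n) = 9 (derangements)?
Yes

D(4) = (4-1)·[D(3) + D(2)] = 3·[2 + 1] = 9, which equals 9.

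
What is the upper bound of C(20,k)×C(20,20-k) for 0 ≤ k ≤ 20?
34,134,779,536

Reasoning: C(20,k)·C(20,20-k) = C(20,k)², maximised at the centre k = 10: C(20,10)² = 34,134,779,536.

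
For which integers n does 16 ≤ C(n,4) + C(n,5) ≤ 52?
6
C(5,4)+C(5,5)=6; C(6,4)+C(6,5)=21; C(7,4)+C(7,5)=56. So valid n = 6.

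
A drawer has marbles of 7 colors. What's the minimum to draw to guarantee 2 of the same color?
8

Reasoning: Worst case: 1 of each = 7. One more: 8.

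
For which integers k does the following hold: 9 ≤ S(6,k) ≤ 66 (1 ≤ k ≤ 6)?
2, 4, 5

S(6,1)=1; S(6,2)=31; S(6,3)=90; S(6,4)=65; S(6,5)=15; S(6,6)=1. So valid k = 2, 4, 5.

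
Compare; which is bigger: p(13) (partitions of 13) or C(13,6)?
C(13,6)

Pentagonal recurrence p(n) = p(n−1) + p(n−2) − p(n−5) − p(n−7) + …: p(13) = p(12) + p(11) − p(8) − p(6) + p(1) = 77 + 56 − 22 − 11 + 1 = 101; C(13,6) = 1,716.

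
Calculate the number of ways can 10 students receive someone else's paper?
1,334,961

Working:
Using D(n) = (n-1)[D(n-1) + D(n-2)]:
D(10) = (10-1) × [D(9) + D(8)]
      = 9 × [133496 + 14833]
      = 9 × 148329
      = 1,334,961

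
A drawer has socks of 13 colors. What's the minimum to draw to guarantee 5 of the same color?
53

Solution: Worst case: 4 of each = 52. One more: 53.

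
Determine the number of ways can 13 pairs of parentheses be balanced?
742,900

Working:
Using the Catalan number formula: C_n = C(2n, n) / (n+1)
C_13 = C(26, 13) / (13+1)
     = 10400600 / 14
     = 742,900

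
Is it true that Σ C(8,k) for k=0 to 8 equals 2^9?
Binomial theorem: Σ C(8,k) = (1+1)^8 = 2^8 = 256; RHS 2^9 = 512.

Answer: False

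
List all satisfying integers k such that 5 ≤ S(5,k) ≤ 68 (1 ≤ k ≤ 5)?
2, 3, 4

Explanation: S(5,1)=1; S(5,2)=15; S(5,3)=25; S(5,4)=10; S(5,5)=1. So valid k = 2, 3, 4.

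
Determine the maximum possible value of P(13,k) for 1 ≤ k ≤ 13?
6,227,020,800

Solution: P(13,k) increases in k, so maximum at k = 13: 13! = 6,227,020,800.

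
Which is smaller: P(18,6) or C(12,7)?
P(18,6)=13,366,080, C(12,7)=792.

Answer: C(12,7)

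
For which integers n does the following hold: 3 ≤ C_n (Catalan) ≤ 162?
3, 4, 5, 6

Explanation: C_2=2; C_3=5; C_4=14; C_5=42; C_6=132; C_7=429. So valid n = 3, 4, 5, 6.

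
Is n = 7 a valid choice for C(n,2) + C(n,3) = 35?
C(7,2) + C(7,3) = 21 + 35 = 56, which does not equal 35.
Final answer: No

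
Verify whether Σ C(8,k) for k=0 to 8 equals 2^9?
False

Working:
Binomial theorem: Σ C(8,k) = (1+1)^8 = 2^8 = 256; RHS 2^9 = 512.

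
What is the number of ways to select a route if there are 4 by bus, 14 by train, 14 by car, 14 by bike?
46

Solution: By the addition principle: 4 + 14 + 14 + 14 = 46.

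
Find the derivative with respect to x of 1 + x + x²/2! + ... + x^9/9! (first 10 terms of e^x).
1 + x + x²/2! + ... + x^8/8!

Explanation: Differentiating term by term gives the first 9 terms of e^x.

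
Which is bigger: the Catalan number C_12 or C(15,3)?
C_12

Reasoning: C_12 = C(24,12)/(12+1) = 2,704,156/13 = 208,012; C(15,3) = 455.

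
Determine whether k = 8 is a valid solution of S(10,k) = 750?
Yes
S(10,8) = 8·S(9,8) + S(9,7) = 8·36 + 462 = 750, which equals 750.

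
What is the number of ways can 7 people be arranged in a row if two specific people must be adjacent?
1,440

Reasoning: Treat pair as unit: (7-1)! arrangements × 2 internal orders = 1,440.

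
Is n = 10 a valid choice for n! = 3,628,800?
Yes

Explanation: 10! = 10·9! = 10·362,880 = 3,628,800, which equals 3,628,800.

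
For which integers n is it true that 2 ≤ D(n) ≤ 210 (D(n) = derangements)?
Using D(n) = (n−1)[D(n−1) + D(n−2)] with D(1)=0, D(2)=1: D(2)=1; D(3)=2; D(4)=9; D(5)=44; D(6)=265. So valid n = 3, 4, 5.
Final answer: 3, 4, 5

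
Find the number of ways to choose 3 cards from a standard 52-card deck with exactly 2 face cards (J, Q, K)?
2,640

Solution: 12 face cards and 40 non-face cards: C(12,2) × C(40,1) = 66 × 40 = 2,640.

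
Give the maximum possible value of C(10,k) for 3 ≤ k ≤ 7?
C(10,k) is maximised at the centre of the row: C(10,5) = 252.

Answer: 252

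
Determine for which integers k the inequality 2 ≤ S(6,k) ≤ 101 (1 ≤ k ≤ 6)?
2, 3, 4, 5
S(6,1)=1; S(6,2)=31; S(6,3)=90; S(6,4)=65; S(6,5)=15; S(6,6)=1. So valid k = 2, 3, 4, 5.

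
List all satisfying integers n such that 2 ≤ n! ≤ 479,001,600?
n! is strictly increasing; 2! = 2 and 12! = 479,001,600, so valid n = 2, 3, 4, 5, 6, 7, 8, 9, 10, 11, 12.
Final answer: 2, 3, 4, 5, 6, 7, 8, 9, 10, 11, 12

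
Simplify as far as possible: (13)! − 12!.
5,748,019,200

Working:
(13)! − 12! = (13)·12! − 12! = (13−1)·12! = 12·12! = 5,748,019,200.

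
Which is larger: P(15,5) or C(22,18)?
P(15,5)

P(15,5)=360,360, C(22,18)=7,315.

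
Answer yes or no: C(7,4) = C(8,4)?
No

Explanation: LHS = C(7,4) = 35; RHS = C(8,4) = 70. 35 ≠ 70, so the statement does not hold.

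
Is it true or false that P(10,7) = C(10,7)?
False
P(10,7) = 604,800 but C(10,7) = 120; they differ by a factor of 7! = 5040, so the statement does not hold.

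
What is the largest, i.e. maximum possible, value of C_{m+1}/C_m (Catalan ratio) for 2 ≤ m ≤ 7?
C_{m+1}/C_m = 2(2m+1)/(m+2), which increases with m. Maximum at m = 7: 2·15/9 = 10/3.
Final answer: 10/3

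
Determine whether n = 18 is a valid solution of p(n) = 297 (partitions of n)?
Pentagonal recurrence p(n) = p(n−1) + p(n−2) − p(n−5) − p(n−7) + …: p(18) = p(17) + p(16) − p(13) − p(11) + p(6) + p(3) = 297 + 231 − 101 − 56 + 11 + 3 = 385, which does not equal 297.
Final answer: No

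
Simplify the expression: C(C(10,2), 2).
C(10,2) = 45, then C(45, 2) = 990.

Answer: 990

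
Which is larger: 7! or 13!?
13!

Solution: 7!=5,040, 13!=6,227,020,800. 13! > 7!.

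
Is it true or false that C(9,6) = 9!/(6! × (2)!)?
False

Reasoning: The correct denominator is 6!×3!, giving C(9,6) = 84; the stated RHS is 9!/(6!×2!) = 252 ≠ 84, so the statement does not hold.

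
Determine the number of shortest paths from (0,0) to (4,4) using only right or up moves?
Choose 4 rights from 8 moves: C(8,4) = 70.
Final answer: 70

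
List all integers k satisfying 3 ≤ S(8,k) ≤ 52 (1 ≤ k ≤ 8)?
7

Working:
S(8,1)=1; S(8,2)=127; S(8,3)=966; S(8,4)=1,701; S(8,5)=1,050; S(8,6)=266; S(8,7)=28; S(8,8)=1. So valid k = 7.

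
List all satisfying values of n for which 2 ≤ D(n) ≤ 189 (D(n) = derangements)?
3, 4, 5

Reasoning: Using D(n) = (n−1)[D(n−1) + D(n−2)] with D(1)=0, D(2)=1: D(2)=1; D(3)=2; D(4)=9; D(5)=44; D(6)=265. So valid n = 3, 4, 5.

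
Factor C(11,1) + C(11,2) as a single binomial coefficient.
C(12,2)

By Pascal's identity: C(11,1) + C(11,2) = C(12,2) = 66.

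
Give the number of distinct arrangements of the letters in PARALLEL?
3,360

Reasoning: Word has 8 letters (P=1, A=2, R=1, L=3, E=1). Arrangements: 8!/Π(k!) = 3,360.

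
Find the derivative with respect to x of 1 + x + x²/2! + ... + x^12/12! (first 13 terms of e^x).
Differentiating term by term gives the first 12 terms of e^x.
Final answer: 1 + x + x²/2! + ... + x^11/11!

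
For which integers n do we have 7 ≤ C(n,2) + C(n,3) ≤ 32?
4, 5

C(3,2)+C(3,3)=4; C(4,2)+C(4,3)=10; C(5,2)+C(5,3)=20; C(6,2)+C(6,3)=35. So valid n = 4, 5.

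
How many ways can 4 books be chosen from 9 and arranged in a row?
3,024

Working:
P(9,4) = 9!/(9-4)! = 3,024.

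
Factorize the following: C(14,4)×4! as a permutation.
C(14,4)×4! = [14!/(4!(10)!)]×4! = 14!/(10)! = P(14,4) = 24,024.

Answer: P(14,4)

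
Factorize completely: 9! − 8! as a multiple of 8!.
9! − 8! = 9·8! − 8! = (9 − 1)·8! = 8 × 8! = 322,560.

Answer: 8 × 8! = 322,560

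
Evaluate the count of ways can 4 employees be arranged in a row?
Arrangements of 4 distinct objects: 4! = 24.
Final answer: 24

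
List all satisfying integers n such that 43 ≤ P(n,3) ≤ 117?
5

Explanation: P(4,3)=24; P(5,3)=60; P(6,3)=120. So valid n = 5.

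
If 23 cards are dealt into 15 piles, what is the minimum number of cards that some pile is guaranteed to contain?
2

Explanation: Pigeonhole: ⌈23/15⌉ = 2.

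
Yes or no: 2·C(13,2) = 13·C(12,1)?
Yes

Explanation: Absorption identity k·C(n,k) = n·C(n-1,k-1). LHS = 2·78 = 156; RHS = 13·12 = 156.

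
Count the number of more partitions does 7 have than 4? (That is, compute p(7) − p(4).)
10

Reasoning: Pentagonal recurrence p(n) = p(n−1) + p(n−2) − p(n−5) − p(n−7) + …: p(7) = p(6) + p(5) − p(2) − p(0) = 11 + 7 − 2 − 1 = 15.
p(4) = p(3) + p(2) = 3 + 2 = 5.
Difference = 15 − 5 = 10.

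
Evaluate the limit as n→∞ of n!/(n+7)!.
0

Working:
n!/(n+7)! = 1/[(n+1)(n+2)···(n+7)] → 0 as n → ∞.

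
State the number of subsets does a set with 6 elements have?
64

Each element can be included or excluded: 2^6 = 64.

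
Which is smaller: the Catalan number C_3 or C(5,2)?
C_3 = C(6,3)/(3+1) = 20/4 = 5; C(5,2) = 10.
Final answer: C_3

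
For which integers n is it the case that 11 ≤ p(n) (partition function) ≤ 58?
6, 7, 8, 9, 10, 11

Solution: Tabulating p(n) via p(n) = p(n−1) + p(n−2) − p(n−5) − p(n−7) + …: p(5)=7; p(6)=11; p(7)=15; p(8)=22; p(9)=30; p(10)=42; p(11)=56; p(12)=77. So valid n = 6, 7, 8, 9, 10, 11.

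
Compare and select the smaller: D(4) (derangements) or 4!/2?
D(4)
D(4) = (4-1)·[D(3) + D(2)] = 3·[2 + 1] = 9; 4!/2 = 24/2 = 12.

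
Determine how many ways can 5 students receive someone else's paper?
Using D(n) = (n-1)[D(n-1) + D(n-2)]:
D(5) = (5-1) × [D(4) + D(3)]
      = 4 × [9 + 2]
      = 4 × 11
      = 44
Final answer: 44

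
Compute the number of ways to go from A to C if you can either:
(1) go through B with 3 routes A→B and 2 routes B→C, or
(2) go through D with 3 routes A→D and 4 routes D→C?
18

Reasoning: Route via B: 3×2=6. Route via D: 3×4=12. Total: 18.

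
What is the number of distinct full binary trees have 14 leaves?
Using the Catalan number formula: C_n = C(2n, n) / (n+1)
C_13 = C(26, 13) / (13+1)
     = 10400600 / 14
     = 742,900

Answer: 742,900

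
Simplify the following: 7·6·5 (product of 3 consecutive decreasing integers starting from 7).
210

This is P(7,3) = 7!/(4)! = 210.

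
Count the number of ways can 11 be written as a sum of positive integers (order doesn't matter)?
Pentagonal recurrence p(n) = p(n−1) + p(n−2) − p(n−5) − p(n−7) + …: p(11) = p(10) + p(9) − p(6) − p(4) = 42 + 30 − 11 − 5 = 56.
Final answer: 56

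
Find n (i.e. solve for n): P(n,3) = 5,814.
19

Explanation: P(n,3) = n(n−1)(n−2) is increasing in n; n(n−1)(n−2) ≈ (n−1)^3 = 5,814 gives n ≈ 19.0. Check: P(17,3) = 4,080, P(18,3) = 4,896, P(19,3) = 5,814 ✓. So n = 19.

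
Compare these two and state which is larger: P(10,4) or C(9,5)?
P(10,4)=5,040, C(9,5)=126.
Final answer: P(10,4)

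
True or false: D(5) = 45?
False
Derangements of 5 elements: D(5) = (5-1)·[D(4) + D(3)] = 4·[9 + 2] = 44.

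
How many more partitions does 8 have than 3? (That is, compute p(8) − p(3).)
19
Pentagonal recurrence p(n) = p(n−1) + p(n−2) − p(n−5) − p(n−7) + …: p(8) = p(7) + p(6) − p(3) − p(1) = 15 + 11 − 3 − 1 = 22.
p(3) = p(2) + p(1) = 2 + 1 = 3.
Difference = 22 − 3 = 19.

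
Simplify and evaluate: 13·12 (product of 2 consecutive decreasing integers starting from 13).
This is P(13,2) = 13!/(11)! = 156.

Answer: 156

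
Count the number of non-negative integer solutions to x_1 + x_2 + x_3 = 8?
45

Solution: C(8+3-1, 3-1) = 45.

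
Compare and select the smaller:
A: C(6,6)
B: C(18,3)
A

A=C(6,6)=1, B=C(18,3)=816.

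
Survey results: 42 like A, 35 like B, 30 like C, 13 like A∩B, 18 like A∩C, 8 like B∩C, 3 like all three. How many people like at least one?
71

Working:
|A∪B∪C| = 42+35+30-13-18-8+3 = 71.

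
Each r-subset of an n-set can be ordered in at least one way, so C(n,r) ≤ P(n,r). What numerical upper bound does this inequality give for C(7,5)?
2,520

Explanation: P(7,5) = 7·6·5·4·3 = 2,520, so C(7,5) ≤ 2,520. (The bound is loose by a factor of 5! = 120: C(7,5) = 2,520/120 = 21.)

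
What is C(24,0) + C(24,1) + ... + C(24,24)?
Sum of binomial coefficients = 2^24 = 16,777,216.
Final answer: 16,777,216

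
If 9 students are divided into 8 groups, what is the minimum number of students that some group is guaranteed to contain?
2

Explanation: Pigeonhole: ⌈9/8⌉ = 2.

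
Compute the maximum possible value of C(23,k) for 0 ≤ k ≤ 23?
1,352,078

Reasoning: Maximum at k = 11 or k = 12: C(23,11) = 1,352,078.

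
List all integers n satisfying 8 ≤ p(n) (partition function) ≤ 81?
6, 7, 8, 9, 10, 11, 12

Reasoning: Tabulating p(n) via p(n) = p(n−1) + p(n−2) − p(n−5) − p(n−7) + …: p(5)=7; p(6)=11; p(7)=15; p(8)=22; p(9)=30; p(10)=42; p(11)=56; p(12)=77; p(13)=101. So valid n = 6, 7, 8, 9, 10, 11, 12.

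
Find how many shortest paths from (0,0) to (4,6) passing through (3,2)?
50

To (3,2): C(5,3)=10. From there: C(5,1)=5. Total: 50.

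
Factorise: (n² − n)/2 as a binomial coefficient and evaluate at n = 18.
C(n,2); C(18,2) = 153

Solution: (n² − n)/2 = n(n−1)/2 = C(n,2). At n = 18: C(18,2) = 153.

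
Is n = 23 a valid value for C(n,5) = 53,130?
No

Solution: C(23,5) = 23·22·21·20·19/5! = 4,037,880/120 = 33,649, which does not equal 53,130.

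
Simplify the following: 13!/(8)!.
154,440

Reasoning: This equals 13×12×...×9 = 154,440.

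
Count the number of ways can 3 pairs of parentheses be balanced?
5

Working:
Using the Catalan number formula: C_n = C(2n, n) / (n+1)
C_3 = C(6, 3) / (3+1)
     = 20 / 4
     = 5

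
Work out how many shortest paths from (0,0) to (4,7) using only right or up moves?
330

Choose 4 rights from 11 moves: C(11,4) = 330.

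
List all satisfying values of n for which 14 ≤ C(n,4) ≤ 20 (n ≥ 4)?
6
C(5,4)=5; C(6,4)=15; C(7,4)=35. So valid n = 6.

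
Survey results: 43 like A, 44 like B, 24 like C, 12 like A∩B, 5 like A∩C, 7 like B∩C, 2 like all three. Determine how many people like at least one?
|A∪B∪C| = 43+44+24-12-5-7+2 = 89.
Final answer: 89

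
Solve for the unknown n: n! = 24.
n! is strictly increasing. 2! = 2, 3! = 6, 4! = 24 ✓. So n = 4.
Final answer: 4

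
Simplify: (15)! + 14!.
1,394,852,659,200

Explanation: (15)! + 14! = (15)·14! + 14! = (15+1)·14! = 16·14! = 1,394,852,659,200.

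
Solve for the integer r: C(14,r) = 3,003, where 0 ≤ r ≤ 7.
6

Explanation: C(14,r) is increasing for 0 ≤ r ≤ 7. Stepping up (C(14,r+1) = C(14,r)·(14−r)/(r+1)): C(14,1) = 14, C(14,2) = 91, C(14,3) = 364, C(14,4) = 1,001, C(14,5) = 2,002, C(14,6) = 3,003 ✓. So r = 6.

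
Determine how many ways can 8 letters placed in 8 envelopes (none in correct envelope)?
Using D(n) = (n-1)[D(n-1) + D(n-2)]:
D(8) = (8-1) × [D(7) + D(6)]
      = 7 × [1854 + 265]
      = 7 × 2119
      = 14,833

Answer: 14,833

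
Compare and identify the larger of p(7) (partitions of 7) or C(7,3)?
Pentagonal recurrence p(n) = p(n−1) + p(n−2) − p(n−5) − p(n−7) + …: p(7) = p(6) + p(5) − p(2) − p(0) = 11 + 7 − 2 − 1 = 15; C(7,3) = 35.

Answer: C(7,3)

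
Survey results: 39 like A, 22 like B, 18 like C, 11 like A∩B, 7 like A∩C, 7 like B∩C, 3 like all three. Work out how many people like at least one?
57

Working:
|A∪B∪C| = 39+22+18-11-7-7+3 = 57.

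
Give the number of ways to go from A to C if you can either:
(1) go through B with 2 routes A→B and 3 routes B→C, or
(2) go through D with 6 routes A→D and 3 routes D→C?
24

Solution: Route via B: 2×3=6. Route via D: 6×3=18. Total: 24.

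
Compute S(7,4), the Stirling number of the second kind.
350

Solution: Using the Stirling recurrence: S(n,k) = k·S(n-1,k) + S(n-1,k-1)
S(7,4) = 4·S(6,4) + S(6,3)
         = 4·65 + 90
         = 260 + 90
         = 350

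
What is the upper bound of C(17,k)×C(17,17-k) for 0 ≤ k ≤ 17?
590,976,100

Solution: C(17,k)·C(17,17-k) = C(17,k)², maximised at the centre k = 8: C(17,8)² = 590,976,100.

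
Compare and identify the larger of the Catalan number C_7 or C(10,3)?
C_7

C_7 = C(14,7)/(7+1) = 3,432/8 = 429; C(10,3) = 120.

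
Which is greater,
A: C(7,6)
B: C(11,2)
A=C(7,6)=7, B=C(11,2)=55.

Answer: B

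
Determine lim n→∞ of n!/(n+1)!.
0

Explanation: n!/(n+1)! = 1/[(n+1)] → 0 as n → ∞.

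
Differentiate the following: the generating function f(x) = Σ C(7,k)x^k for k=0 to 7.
Σ k·C(7,k)x^(k-1) for k=1 to 7

Solution: Term-by-term differentiation gives Σ k·C(7,k)x^{k-1} for k=1 to 7.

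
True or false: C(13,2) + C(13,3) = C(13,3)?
False
Pascal's identity gives C(14,3) = 364, whereas C(13,3) = 286.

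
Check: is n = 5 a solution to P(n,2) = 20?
Yes

Explanation: P(5,2) = 5·4 = 20, which equals 20.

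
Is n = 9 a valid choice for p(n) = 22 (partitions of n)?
No

Pentagonal recurrence p(n) = p(n−1) + p(n−2) − p(n−5) − p(n−7) + …: p(9) = p(8) + p(7) − p(4) − p(2) = 22 + 15 − 5 − 2 = 30, which does not equal 22.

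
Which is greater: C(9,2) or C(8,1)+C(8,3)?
C(9,2)=36; C(8,1)+C(8,3)=8+56=64.
Final answer: C(8,1)+C(8,3)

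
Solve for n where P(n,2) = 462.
P(n,2) = n(n−1) is increasing in n; n(n−1) ≈ (n−0.5)^2 = 462 gives n ≈ 22.0. Check: P(20,2) = 380, P(21,2) = 420, P(22,2) = 462 ✓. So n = 22.
Final answer: 22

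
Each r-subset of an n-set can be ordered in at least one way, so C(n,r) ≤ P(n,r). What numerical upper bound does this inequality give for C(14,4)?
P(14,4) = 14·13·12·11 = 24,024, so C(14,4) ≤ 24,024. (The bound is loose by a factor of 4! = 24: C(14,4) = 24,024/24 = 1,001.)
Final answer: 24,024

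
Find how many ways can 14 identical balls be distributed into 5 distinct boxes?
C(14+5-1, 5-1) = C(18, 4) = 3,060.

Answer: 3,060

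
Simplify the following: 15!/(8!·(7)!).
6,435

Reasoning: This is C(15,8) = 6,435.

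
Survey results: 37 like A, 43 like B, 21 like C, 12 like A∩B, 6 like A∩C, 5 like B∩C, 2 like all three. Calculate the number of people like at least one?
|A∪B∪C| = 37+43+21-12-6-5+2 = 80.

Answer: 80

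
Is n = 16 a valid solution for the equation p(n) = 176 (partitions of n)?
No

Explanation: Pentagonal recurrence p(n) = p(n−1) + p(n−2) − p(n−5) − p(n−7) + …: p(16) = p(15) + p(14) − p(11) − p(9) + p(4) + p(1) = 176 + 135 − 56 − 30 + 5 + 1 = 231, which does not equal 176.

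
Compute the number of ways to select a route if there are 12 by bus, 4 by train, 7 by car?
By the addition principle: 12 + 4 + 7 = 23.

Answer: 23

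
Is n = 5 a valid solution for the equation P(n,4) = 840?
P(5,4) = 5·4·3·2 = 120, which does not equal 840.
Final answer: No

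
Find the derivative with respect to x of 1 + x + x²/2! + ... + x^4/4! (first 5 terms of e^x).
1 + x + x²/2! + ... + x^3/3!

Explanation: Differentiating term by term gives the first 4 terms of e^x.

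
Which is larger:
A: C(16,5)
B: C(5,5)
A

Working:
A=C(16,5)=4,368, B=C(5,5)=1.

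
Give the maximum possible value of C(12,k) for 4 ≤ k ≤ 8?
924

Reasoning: C(12,k) is maximised at the centre of the row: C(12,6) = 924.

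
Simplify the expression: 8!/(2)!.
20,160

Explanation: This equals 8×7×...×3 = 20,160.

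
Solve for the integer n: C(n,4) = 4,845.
20

C(n,4) = n(n−1)(n−2)(n−3)/4! is increasing in n, and n(n−1)(n−2)(n−3) = 4!·4,845 = 116,280 ≈ (n−1.5)^4 gives n ≈ 20.0. Check: C(18,4) = 3,060, C(19,4) = 3,876, C(20,4) = 4,845 ✓. So n = 20.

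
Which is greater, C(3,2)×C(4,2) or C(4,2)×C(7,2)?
C(3,2)×C(4,2)=18, C(4,2)×C(7,2)=126.

Answer: C(4,2)×C(7,2)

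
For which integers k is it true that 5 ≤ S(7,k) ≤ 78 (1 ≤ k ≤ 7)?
2, 6

Reasoning: S(7,1)=1; S(7,2)=63; S(7,3)=301; S(7,4)=350; S(7,5)=140; S(7,6)=21; S(7,7)=1. So valid k = 2, 6.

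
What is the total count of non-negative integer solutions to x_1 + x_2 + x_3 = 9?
55

C(9+3-1, 3-1) = 55.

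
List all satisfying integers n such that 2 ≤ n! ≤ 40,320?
2, 3, 4, 5, 6, 7, 8

Reasoning: n! is strictly increasing; 2! = 2 and 8! = 40,320, so valid n = 2, 3, 4, 5, 6, 7, 8.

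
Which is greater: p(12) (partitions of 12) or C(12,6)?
C(12,6)

Solution: Pentagonal recurrence p(n) = p(n−1) + p(n−2) − p(n−5) − p(n−7) + …: p(12) = p(11) + p(10) − p(7) − p(5) + p(0) = 56 + 42 − 15 − 7 + 1 = 77; C(12,6) = 924.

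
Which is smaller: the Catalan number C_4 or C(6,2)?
C_4 = C(8,4)/(4+1) = 70/5 = 14; C(6,2) = 15.
Final answer: C_4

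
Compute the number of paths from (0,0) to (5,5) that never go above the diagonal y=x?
42

Explanation: Counted by the Catalan number C_5: C_5 = C(10,5)/(5+1) = 252/6 = 42.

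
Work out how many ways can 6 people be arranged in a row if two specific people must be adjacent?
240

Working:
Treat pair as unit: (6-1)! arrangements × 2 internal orders = 240.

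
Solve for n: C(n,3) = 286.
C(n,3) = n(n−1)(n−2)/3! is increasing in n, and n(n−1)(n−2) = 3!·286 = 1,716 ≈ (n−1)^3 gives n ≈ 13.0. Check: C(11,3) = 165, C(12,3) = 220, C(13,3) = 286 ✓. So n = 13.

Answer: 13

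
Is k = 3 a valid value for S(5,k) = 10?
No
S(5,3) = 3·S(4,3) + S(4,2) = 3·6 + 7 = 25, which does not equal 10.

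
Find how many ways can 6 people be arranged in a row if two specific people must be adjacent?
240

Treat pair as unit: (6-1)! arrangements × 2 internal orders = 240.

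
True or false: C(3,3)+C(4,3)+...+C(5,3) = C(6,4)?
Hockey stick identity gives Σ = C(6,4) = 15; RHS C(6,4) = 15.
Final answer: True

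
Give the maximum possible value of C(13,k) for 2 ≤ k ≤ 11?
1,716

C(13,k) is maximised at the centre of the row: C(13,6) = 1,716.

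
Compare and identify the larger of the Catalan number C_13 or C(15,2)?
C_13

Explanation: C_13 = C(26,13)/(13+1) = 10,400,600/14 = 742,900; C(15,2) = 105.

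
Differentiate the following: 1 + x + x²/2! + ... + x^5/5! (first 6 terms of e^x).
1 + x + x²/2! + ... + x^4/4!

Explanation: Differentiating term by term gives the first 5 terms of e^x.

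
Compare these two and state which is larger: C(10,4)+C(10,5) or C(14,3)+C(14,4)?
C(14,3)+C(14,4)

Explanation: First=462, Second=1,365.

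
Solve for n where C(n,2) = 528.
C(n,2) = n(n−1)/2! is increasing in n, and n(n−1) = 2!·528 = 1,056 ≈ (n−0.5)^2 gives n ≈ 33.0. Check: C(31,2) = 465, C(32,2) = 496, C(33,2) = 528 ✓. So n = 33.

Answer: 33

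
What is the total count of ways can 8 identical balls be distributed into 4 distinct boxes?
165
C(8+4-1, 4-1) = C(11, 3) = 165.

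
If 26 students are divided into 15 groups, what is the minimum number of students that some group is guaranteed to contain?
2

Solution: Pigeonhole: ⌈26/15⌉ = 2.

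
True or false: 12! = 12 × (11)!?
True

Solution: By definition n! = n × (n-1)!, so 12! = 12 × 11!.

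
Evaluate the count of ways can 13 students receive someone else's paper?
2,290,792,932

Explanation: Using D(n) = (n-1)[D(n-1) + D(n-2)]:
D(13) = (13-1) × [D(12) + D(11)]
      = 12 × [176214841 + 14684570]
      = 12 × 190899411
      = 2,290,792,932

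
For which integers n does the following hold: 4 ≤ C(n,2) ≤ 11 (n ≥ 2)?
C(3,2)=3; C(4,2)=6; C(5,2)=10; C(6,2)=15. So valid n = 4, 5.
Final answer: 4, 5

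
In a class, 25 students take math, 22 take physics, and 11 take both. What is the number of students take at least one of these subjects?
36

Explanation: |A∪B| = |A|+|B|-|A∩B| = 25+22-11 = 36.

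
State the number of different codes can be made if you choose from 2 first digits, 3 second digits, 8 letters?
48

Solution: By the multiplication principle: 2 × 3 × 8 = 48.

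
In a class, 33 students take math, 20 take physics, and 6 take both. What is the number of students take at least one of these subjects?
47

Solution: |A∪B| = |A|+|B|-|A∩B| = 33+20-6 = 47.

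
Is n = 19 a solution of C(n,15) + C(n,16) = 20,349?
No

Reasoning: C(19,15) + C(19,16) = 3,876 + 969 = 4,845, which does not equal 20,349.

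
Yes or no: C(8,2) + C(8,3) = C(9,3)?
Yes

Reasoning: Pascal's identity: LHS = 28 + 56 = 84; RHS = C(9,3) = 84. Both sides agree, so the statement holds.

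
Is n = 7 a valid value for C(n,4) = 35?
C(7,4) = 7·6·5·4/4! = 840/24 = 35, which equals 35.

Answer: Yes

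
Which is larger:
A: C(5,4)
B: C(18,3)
A=C(5,4)=5, B=C(18,3)=816.

Answer: B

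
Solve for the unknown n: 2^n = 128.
7

Working:
2^7 = 128, so n = 7.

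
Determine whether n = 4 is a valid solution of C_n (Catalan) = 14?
C_4 = C(8,4)/(4+1) = 70/5 = 14, which equals 14.

Answer: Yes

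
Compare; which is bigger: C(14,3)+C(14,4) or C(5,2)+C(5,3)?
First=1,365, Second=20.

Answer: C(14,3)+C(14,4)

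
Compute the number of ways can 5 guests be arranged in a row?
120

Arrangements of 5 distinct objects: 5! = 120.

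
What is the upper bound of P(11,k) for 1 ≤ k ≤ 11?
P(11,k) increases in k, so maximum at k = 11: 11! = 39,916,800.
Final answer: 39,916,800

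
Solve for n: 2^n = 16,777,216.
24

Working:
16,777,216 = 1,024 × 1,024 × 16 = 2^10 × 2^10 × 2^4 = 2^24, so n = 24.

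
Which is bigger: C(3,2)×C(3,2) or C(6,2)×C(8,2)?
C(6,2)×C(8,2)

Explanation: C(3,2)×C(3,2)=9, C(6,2)×C(8,2)=420.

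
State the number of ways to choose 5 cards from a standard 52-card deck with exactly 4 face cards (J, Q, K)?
19,800

Solution: 12 face cards and 40 non-face cards: C(12,4) × C(40,1) = 495 × 40 = 19,800.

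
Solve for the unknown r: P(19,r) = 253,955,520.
7

Reasoning: P(19,r) = 19·18·…·(19−r+1), a product of r factors. Multiplying down from 19: 19 = 19; 19·18 = 342; 19·18·17 = 5,814; 19·18·17·16 = 93,024; 19·18·17·16·15 = 1,395,360; 19·18·17·16·15·14 = 19,535,040; 19·18·17·16·15·14·13 = 253,955,520 ✓ (7 factors). So r = 7.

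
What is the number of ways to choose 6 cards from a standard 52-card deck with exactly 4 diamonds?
529,815

Solution: 13 diamonds and 39 non-diamonds: C(13,4) × C(39,2) = 715 × 741 = 529,815.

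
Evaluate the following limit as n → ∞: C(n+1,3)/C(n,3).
1
Both numerator and denominator grow as n^3/3! for large n, so the ratio → 1.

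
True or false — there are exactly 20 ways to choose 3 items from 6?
True

Solution: C(6,3) = 20.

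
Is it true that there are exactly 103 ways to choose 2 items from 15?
False

Explanation: C(15,2) = 105 ≠ 103.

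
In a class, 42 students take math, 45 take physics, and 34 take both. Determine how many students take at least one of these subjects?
53

|A∪B| = |A|+|B|-|A∩B| = 42+45-34 = 53.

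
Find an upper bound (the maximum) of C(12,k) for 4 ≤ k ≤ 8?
C(12,k) is maximised at the centre of the row: C(12,6) = 924.
Final answer: 924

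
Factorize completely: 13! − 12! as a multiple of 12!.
12 × 12! = 5,748,019,200
13! − 12! = 13·12! − 12! = (13 − 1)·12! = 12 × 12! = 5,748,019,200.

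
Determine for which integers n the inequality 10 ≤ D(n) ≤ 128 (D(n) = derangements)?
Using D(n) = (n−1)[D(n−1) + D(n−2)] with D(1)=0, D(2)=1: D(4)=9; D(5)=44; D(6)=265. So valid n = 5.

Answer: 5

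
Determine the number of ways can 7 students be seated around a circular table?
720

Explanation: Circular arrangements: (7-1)! = 720.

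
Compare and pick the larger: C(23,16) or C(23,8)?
C(23,16)=245,157, C(23,8)=490,314.

Answer: C(23,8)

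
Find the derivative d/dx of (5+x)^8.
Using the power rule: d/dx (5+x)^8 = 8(5+x)^{7}.

Answer: 8(5+x)^7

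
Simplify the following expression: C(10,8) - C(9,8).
36
C(10,8) - C(9,8) = C(9,7) = 36.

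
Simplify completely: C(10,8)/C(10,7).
3/8

Working:
C(n,k+1)/C(n,k) = (n−k)/(k+1). Here (10−7)/(7+1) = 3/8 = 3/8.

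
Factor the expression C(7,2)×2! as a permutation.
P(7,2)

Explanation: C(7,2)×2! = [7!/(2!(5)!)]×2! = 7!/(5)! = P(7,2) = 42.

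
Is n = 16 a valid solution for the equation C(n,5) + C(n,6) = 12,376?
Yes

C(16,5) + C(16,6) = 4,368 + 8,008 = 12,376, which equals 12,376.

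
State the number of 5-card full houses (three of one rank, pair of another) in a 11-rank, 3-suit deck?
330

Reasoning: Triple rank: 11. Triple suits: C(3,3)=1. Pair rank: 10. Pair suits: C(3,2)=3. Total: 330.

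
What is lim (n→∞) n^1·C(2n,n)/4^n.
∞

Solution: C(2n,n) ~ 4^n/√(πn), so n^1·C(2n,n)/4^n ~ n^(1 − 1/2)/√π → ∞.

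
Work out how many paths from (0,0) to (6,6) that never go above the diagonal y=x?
132

Working:
Counted by the Catalan number C_6: C_6 = C(12,6)/(6+1) = 924/7 = 132.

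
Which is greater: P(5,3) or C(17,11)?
C(17,11)

Solution: P(5,3)=60, C(17,11)=12,376.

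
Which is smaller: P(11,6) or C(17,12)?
C(17,12)

P(11,6)=332,640, C(17,12)=6,188.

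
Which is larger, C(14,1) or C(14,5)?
C(14,5)

Explanation: C(14,1)=14, C(14,5)=2,002.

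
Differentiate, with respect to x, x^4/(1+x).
(4x^3(1+x) - x^4)/(1+x)²

Working:
Quotient rule: [4x^{3}(1+x) - x^4]/(1+x)².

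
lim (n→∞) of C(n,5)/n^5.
1/120

Explanation: C(n,5) ≈ n^5/5! for large n. Limit = 1/5! = 1/120.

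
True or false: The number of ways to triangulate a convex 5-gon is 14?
False

Solution: Triangulations of a convex 5-gon are counted by the Catalan number C_3: C_3 = C(6,3)/(3+1) = 20/4 = 5.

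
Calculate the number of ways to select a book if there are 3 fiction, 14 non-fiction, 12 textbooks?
29

Explanation: By the addition principle: 3 + 14 + 12 = 29.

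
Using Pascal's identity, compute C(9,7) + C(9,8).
45

Explanation: C(9,7) + C(9,8) = C(10,8) = 45.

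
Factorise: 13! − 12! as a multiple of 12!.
13! − 12! = 13·12! − 12! = (13 − 1)·12! = 12 × 12! = 5,748,019,200.
Final answer: 12 × 12! = 5,748,019,200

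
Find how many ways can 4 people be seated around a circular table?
Circular arrangements: (4-1)! = 6.

Answer: 6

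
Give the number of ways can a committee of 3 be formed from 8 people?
C(8,3) = 8! / (3! × (8-3)!)
         = 8! / (3! × 5!)
         = 56

Answer: 56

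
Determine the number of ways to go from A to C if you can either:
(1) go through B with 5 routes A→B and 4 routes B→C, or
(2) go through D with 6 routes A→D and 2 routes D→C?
32

Explanation: Route via B: 5×4=20. Route via D: 6×2=12. Total: 32.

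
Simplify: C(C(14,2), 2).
4,095

Solution: C(14,2) = 91, then C(91, 2) = 4,095.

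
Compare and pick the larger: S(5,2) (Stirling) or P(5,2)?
P(5,2)

S(5,2) = 2·S(4,2) + S(4,1) = 2·7 + 1 = 15; P(5,2) = 20.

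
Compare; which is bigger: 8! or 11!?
8!=40,320, 11!=39,916,800. 11! > 8!.

Answer: 11!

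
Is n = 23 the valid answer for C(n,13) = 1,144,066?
Yes

Solution: C(23,13) = 23·22·21·20·19·18·17·16·15·14·13·12·11/13! = 7,124,122,778,572,800/6,227,020,800 = 1,144,066, which equals 1,144,066.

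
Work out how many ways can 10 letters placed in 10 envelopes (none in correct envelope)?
Using D(n) = (n-1)[D(n-1) + D(n-2)]:
D(10) = (10-1) × [D(9) + D(8)]
      = 9 × [133496 + 14833]
      = 9 × 148329
      = 1,334,961
Final answer: 1,334,961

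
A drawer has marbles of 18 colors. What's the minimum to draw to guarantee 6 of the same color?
91

Working:
Worst case: 5 of each = 90. One more: 91.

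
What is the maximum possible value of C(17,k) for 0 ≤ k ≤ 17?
24,310

Explanation: Maximum at k = 8 or k = 9: C(17,8) = 24,310.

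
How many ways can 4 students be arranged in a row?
24
Arrangements of 4 distinct objects: 4! = 24.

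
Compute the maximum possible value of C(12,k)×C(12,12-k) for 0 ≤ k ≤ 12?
853,776

C(12,k)·C(12,12-k) = C(12,k)², maximised at the centre k = 6: C(12,6)² = 853,776.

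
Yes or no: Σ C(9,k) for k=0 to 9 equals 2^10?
No

Explanation: Binomial theorem: Σ C(9,k) = (1+1)^9 = 2^9 = 512; RHS 2^10 = 1,024.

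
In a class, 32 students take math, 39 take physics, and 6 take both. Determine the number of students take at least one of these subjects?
|A∪B| = |A|+|B|-|A∩B| = 32+39-6 = 65.
Final answer: 65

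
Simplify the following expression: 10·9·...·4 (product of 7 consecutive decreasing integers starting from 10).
604,800

This is P(10,7) = 10!/(3)! = 604,800.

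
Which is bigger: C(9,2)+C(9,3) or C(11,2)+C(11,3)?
C(11,2)+C(11,3)

Explanation: First=120, Second=220.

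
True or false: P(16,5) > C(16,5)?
True

Working:
P(16,5) = 524,160 and C(16,5) = 4,368; P(n,r) = r! × C(n,r) so P > C whenever r ≥ 2.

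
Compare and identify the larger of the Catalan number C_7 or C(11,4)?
C_7 = C(14,7)/(7+1) = 3,432/8 = 429; C(11,4) = 330.

Answer: C_7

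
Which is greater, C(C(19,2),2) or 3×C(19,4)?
C(C(19,2),2)=14,535, 3×C(19,4)=11,628.
Final answer: C(C(19,2),2)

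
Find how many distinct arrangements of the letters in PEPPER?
60

Word has 6 letters (P=3, E=2, R=1). Arrangements: 6!/Π(k!) = 60.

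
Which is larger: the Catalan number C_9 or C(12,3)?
C_9
C_9 = C(18,9)/(9+1) = 48,620/10 = 4,862; C(12,3) = 220.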